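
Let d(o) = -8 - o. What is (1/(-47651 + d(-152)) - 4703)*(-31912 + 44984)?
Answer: -2920617116384/47507 ≈ -6.1478e+7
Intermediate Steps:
(1/(-47651 + d(-152)) - 4703)*(-31912 + 44984) = (1/(-47651 + (-8 - 1*(-152))) - 4703)*(-31912 + 44984) = (1/(-47651 + (-8 + 152)) - 4703)*13072 = (1/(-47651 + 144) - 4703)*13072 = (1/(-47507) - 4703)*13072 = (-1/47507 - 4703)*13072 = -223425422/47507*13072 = -2920617116384/47507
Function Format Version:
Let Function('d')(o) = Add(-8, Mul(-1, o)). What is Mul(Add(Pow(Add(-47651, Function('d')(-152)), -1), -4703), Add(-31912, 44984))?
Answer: Rational(-2920617116384, 47507) ≈ -6.1478e+7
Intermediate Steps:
Mul(Add(Pow(Add(-47651, Function('d')(-152)), -1), -4703), Add(-31912, 44984)) = Mul(Add(Pow(Add(-47651, Add(-8, Mul(-1, -152))), -1), -4703), Add(-31912, 44984)) = Mul(Add(Pow(Add(-47651, Add(-8, 152)), -1), -4703), 13072) = Mul(Add(Pow(Add(-47651, 144), -1), -4703), 13072) = Mul(Add(Pow(-47507, -1), -4703), 13072) = Mul(Add(Rational(-1, 47507), -4703), 13072) = Mul(Rational(-223425422, 47507), 13072) = Rational(-2920617116384, 47507)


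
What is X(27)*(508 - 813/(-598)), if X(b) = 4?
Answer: 609194/299 ≈ 2037.4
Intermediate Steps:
X(27)*(508 - 813/(-598)) = 4*(508 - 813/(-598)) = 4*(508 - 813*(-1/598)) = 4*(508 + 813/598) = 4*(304597/598) = 609194/299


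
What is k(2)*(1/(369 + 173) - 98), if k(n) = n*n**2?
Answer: -212460/271 ≈ -783.99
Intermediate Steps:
k(n) = n**3
k(2)*(1/(369 + 173) - 98) = 2**3*(1/(369 + 173) - 98) = 8*(1/542 - 98) = 8*(-53115/542) = -212460/271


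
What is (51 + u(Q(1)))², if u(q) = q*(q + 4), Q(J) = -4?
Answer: 2601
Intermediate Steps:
u(q) = q*(4 + q)
(51 + u(Q(1)))² = (51 - 4*(4 - 4))² = (51 - 4*0)² = (51 + 0)² = 51² = 2601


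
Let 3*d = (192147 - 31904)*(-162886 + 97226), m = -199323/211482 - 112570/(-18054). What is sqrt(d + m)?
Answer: I*sqrt(17533348474117055867056306)/70705482 ≈ 59222.0*I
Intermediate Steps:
m = 1122663961/212116446 (m = -199323*1/211482 - 112570*(-1/18054) = -22147/23498 + 56285/9027 = 1122663961/212116446 ≈ 5.2927)
d = -10521555380/3 (d = ((192147 - 31904)*(-162886 + 97226))/3 = (160243*(-65660))/3 = (1/3)*(-10521555380) = -10521555380/3 ≈ -3.5072e+9)
sqrt(d + m) = sqrt(-10521555380/3 + 1122663961/212116446) = sqrt(-743931643409929199/212116446) = I*sqrt(17533348474117055867056306)/70705482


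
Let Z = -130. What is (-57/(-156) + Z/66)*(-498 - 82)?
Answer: 399185/429 ≈ 930.50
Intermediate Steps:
(-57/(-156) + Z/66)*(-498 - 82) = (-57/(-156) - 130/66)*(-498 - 82) = (-57*(-1/156) - 130*1/66)*(-580) = (19/52 - 65/33)*(-580) = -2753/1716*(-580) = 399185/429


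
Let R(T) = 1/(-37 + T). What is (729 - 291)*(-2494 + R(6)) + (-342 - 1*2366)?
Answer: -33947918/31 ≈ -1.0951e+6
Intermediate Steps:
(729 - 291)*(-2494 + R(6)) + (-342 - 1*2366) = (729 - 291)*(-2494 + 1/(-37 + 6)) + (-342 - 1*2366) = 438*(-2494 + 1/(-31)) + (-342 - 2366) = 438*(-2494 - 1/31) - 2708 = 438*(-77315/31) - 2708 = -33863970/31 - 2708 = -33947918/31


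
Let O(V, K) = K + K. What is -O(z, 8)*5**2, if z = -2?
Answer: -400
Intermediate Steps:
O(V, K) = 2*K
-O(z, 8)*5**2 = -2*8*5**2 = -1*16*25 = -16*25 = -400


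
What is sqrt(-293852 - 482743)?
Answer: I*sqrt(776595) ≈ 881.25*I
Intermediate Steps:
sqrt(-293852 - 482743) = sqrt(-776595) = I*sqrt(776595)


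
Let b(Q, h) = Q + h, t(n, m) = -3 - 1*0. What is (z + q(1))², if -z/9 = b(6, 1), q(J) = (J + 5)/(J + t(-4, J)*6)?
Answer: 1159929/289 ≈ 4013.6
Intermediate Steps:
t(n, m) = -3 (t(n, m) = -3 + 0 = -3)
q(J) = (5 + J)/(-18 + J) (q(J) = (J + 5)/(J - 3*6) = (5 + J)/(J - 18) = (5 + J)/(-18 + J))
z = -63 (z = -9*(6 + 1) = -9*7 = -63)
(z + q(1))² = (-63 + (5 + 1)/(-18 + 1))² = (-63 + 6/(-17))² = (-63 - 1/17*6)² = (-63 - 6/17)² = (-1077/17)² = 1159929/289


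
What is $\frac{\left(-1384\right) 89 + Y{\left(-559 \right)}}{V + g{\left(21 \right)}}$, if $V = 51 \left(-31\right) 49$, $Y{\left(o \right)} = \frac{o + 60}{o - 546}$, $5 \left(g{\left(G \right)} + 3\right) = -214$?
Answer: $\frac{136108981}{85653854} \approx 1.5891$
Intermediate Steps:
$g{\left(G \right)} = - \frac{229}{5}$ ($g{\left(G \right)} = -3 + \frac{1}{5} \left(-214\right) = -3 - \frac{214}{5} = - \frac{229}{5}$)
$Y{\left(o \right)} = \frac{60 + o}{-546 + o}$
$V = -77469$ ($V = \left(-1581\right) 49 = -77469$)
$\frac{\left(-1384\right) 89 + Y{\left(-559 \right)}}{V + g{\left(21 \right)}} = \frac{\left(-1384\right) 89 + \frac{60 - 559}{-546 - 559}}{-77469 - \frac{229}{5}} = \frac{-123176 + \frac{1}{-1105} \left(-499\right)}{- \frac{387574}{5}} = \left(-123176 - - \frac{499}{1105}\right) \left(- \frac{5}{387574}\right) = \left(-123176 + \frac{499}{1105}\right) \left(- \frac{5}{387574}\right) = \left(- \frac{136108981}{1105}\right) \left(- \frac{5}{387574}\right) = \frac{136108981}{85653854}$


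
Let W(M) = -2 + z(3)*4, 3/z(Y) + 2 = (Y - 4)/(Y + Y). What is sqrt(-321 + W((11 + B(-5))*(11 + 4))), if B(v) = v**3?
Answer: I*sqrt(55523)/13 ≈ 18.126*I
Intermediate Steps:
z(Y) = 3/(-2 + (-4 + Y)/(2*Y)) (z(Y) = 3/(-2 + (Y - 4)/(Y + Y)) = 3/(-2 + (-4 + Y)/((2*Y))) = 3/(-2 + (-4 + Y)*(1/(2*Y))) = 3/(-2 + (-4 + Y)/(2*Y)))
W(M) = -98/13 (W(M) = -2 - 6*3/(4 + 3*3)*4 = -2 - 6*3/(4 + 9)*4 = -2 - 6*3/13*4 = -2 - 6*3*1/13*4 = -2 - 18/13*4 = -2 - 72/13 = -98/13)
sqrt(-321 + W((11 + B(-5))*(11 + 4))) = sqrt(-321 - 98/13) = sqrt(-4271/13) = I*sqrt(55523)/13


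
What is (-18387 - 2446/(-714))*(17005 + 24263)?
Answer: -90279747616/119 ≈ -7.5865e+8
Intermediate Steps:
(-18387 - 2446/(-714))*(17005 + 24263) = (-18387 - 2446*(-1/714))*41268 = (-18387 + 1223/357)*41268 = -6562936/357*41268 = -90279747616/119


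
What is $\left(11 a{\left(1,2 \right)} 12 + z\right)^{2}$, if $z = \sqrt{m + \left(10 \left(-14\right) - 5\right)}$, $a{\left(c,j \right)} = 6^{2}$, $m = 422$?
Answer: $\left(4752 + \sqrt{277}\right)^{2} \approx 2.274 \cdot 10^{7}$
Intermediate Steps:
$a{\left(c,j \right)} = 36$
$z = \sqrt{277}$ ($z = \sqrt{422 + \left(10 \left(-14\right) - 5\right)} = \sqrt{422 - 145} = \sqrt{277} \approx 16.643$)
$\left(11 a{\left(1,2 \right)} 12 + z\right)^{2} = \left(11 \cdot 36 \cdot 12 + \sqrt{277}\right)^{2} = \left(396 \cdot 12 + \sqrt{277}\right)^{2} = \left(4752 + \sqrt{277}\right)^{2}$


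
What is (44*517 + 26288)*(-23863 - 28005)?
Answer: -2543399248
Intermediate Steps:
(44*517 + 26288)*(-23863 - 28005) = (22748 + 26288)*(-51868) = 49036*(-51868) = -2543399248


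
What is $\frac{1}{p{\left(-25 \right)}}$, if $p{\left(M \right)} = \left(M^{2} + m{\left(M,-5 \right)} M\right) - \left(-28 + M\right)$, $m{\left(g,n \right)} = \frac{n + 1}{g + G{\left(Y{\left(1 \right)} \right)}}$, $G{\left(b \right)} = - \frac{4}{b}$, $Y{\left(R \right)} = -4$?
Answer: $\frac{6}{4043} \approx 0.001484$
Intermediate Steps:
$m{\left(g,n \right)} = \frac{1 + n}{1 + g}$ ($m{\left(g,n \right)} = \frac{n + 1}{g - \frac{4}{-4}} = \frac{1 + n}{g - -1} = \frac{1 + n}{g + 1} = \frac{1 + n}{1 + g}$)
$p{\left(M \right)} = 28 + M^{2} - M - \frac{4 M}{1 + M}$ ($p{\left(M \right)} = \left(M^{2} + \frac{1 - 5}{1 + M} M\right) - \left(-28 + M\right) = \left(M^{2} + \frac{1}{1 + M} \left(-4\right) M\right) - \left(-28 + M\right) = \left(M^{2} + - \frac{4}{1 + M} M\right) - \left(-28 + M\right) = \left(M^{2} - \frac{4 M}{1 + M}\right) - \left(-28 + M\right) = 28 + M^{2} - M - \frac{4 M}{1 + M}$)
$\frac{1}{p{\left(-25 \right)}} = \frac{1}{\frac{1}{1 - 25} \left(28 + \left(-25\right)^{3} + 23 \left(-25\right)\right)} = \frac{1}{\frac{1}{-24} \left(28 - 15625 - 575\right)} = \frac{1}{\left(- \frac{1}{24}\right) \left(-16172\right)} = \frac{1}{\frac{4043}{6}} = \frac{6}{4043}$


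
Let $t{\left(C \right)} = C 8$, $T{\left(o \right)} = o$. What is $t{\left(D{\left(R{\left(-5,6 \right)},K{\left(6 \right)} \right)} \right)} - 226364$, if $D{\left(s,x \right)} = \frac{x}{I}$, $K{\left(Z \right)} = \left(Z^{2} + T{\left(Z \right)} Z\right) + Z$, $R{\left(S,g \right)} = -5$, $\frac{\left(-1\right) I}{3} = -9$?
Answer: $- \frac{2037068}{9} \approx -2.2634 \cdot 10^{5}$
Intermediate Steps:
$I = 27$ ($I = \left(-3\right) \left(-9\right) = 27$)
$K{\left(Z \right)} = Z + 2 Z^{2}$ ($K{\left(Z \right)} = \left(Z^{2} + Z Z\right) + Z = \left(Z^{2} + Z^{2}\right) + Z = 2 Z^{2} + Z = Z + 2 Z^{2}$)
$D{\left(s,x \right)} = \frac{x}{27}$
$t{\left(C \right)} = 8 C$
$t{\left(D{\left(R{\left(-5,6 \right)},K{\left(6 \right)} \right)} \right)} - 226364 = 8 \frac{6 \left(1 + 2 \cdot 6\right)}{27} - 226364 = 8 \frac{6 \left(1 + 12\right)}{27} - 226364 = 8 \frac{6 \cdot 13}{27} - 226364 = 8 \cdot \frac{1}{27} \cdot 78 - 226364 = 8 \cdot \frac{26}{9} - 226364 = \frac{208}{9} - 226364 = - \frac{2037068}{9}$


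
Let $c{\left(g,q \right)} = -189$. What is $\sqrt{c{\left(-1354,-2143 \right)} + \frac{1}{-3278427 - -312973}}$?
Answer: $\frac{i \sqrt{1662050396501378}}{2965454} \approx 13.748 i$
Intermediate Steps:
$\sqrt{c{\left(-1354,-2143 \right)} + \frac{1}{-3278427 - -312973}} = \sqrt{-189 + \frac{1}{-3278427 - -312973}} = \sqrt{-189 + \frac{1}{-3278427 + \left(-1488193 + 1801166\right)}} = \sqrt{-189 + \frac{1}{-3278427 + 312973}} = \sqrt{-189 + \frac{1}{-2965454}} = \sqrt{-189 - \frac{1}{2965454}} = \sqrt{- \frac{560470807}{2965454}} = \frac{i \sqrt{1662050396501378}}{2965454}$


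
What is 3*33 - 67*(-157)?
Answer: 10618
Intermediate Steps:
3*33 - 67*(-157) = 99 + 10519 = 10618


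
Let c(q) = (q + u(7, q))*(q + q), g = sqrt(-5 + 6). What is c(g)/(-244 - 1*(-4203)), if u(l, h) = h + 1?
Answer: 6/3959 ≈ 0.0015155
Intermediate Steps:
g = 1 (g = sqrt(1) = 1)
u(l, h) = 1 + h
c(q) = 2*q*(1 + 2*q) (c(q) = (q + (1 + q))*(q + q) = (1 + 2*q)*(2*q) = 2*q*(1 + 2*q))
c(g)/(-244 - 1*(-4203)) = (2*1*(1 + 2*1))/(-244 - 1*(-4203)) = (2*1*(1 + 2))/(-244 + 4203) = (2*1*3)/3959 = 6*(1/3959) = 6/3959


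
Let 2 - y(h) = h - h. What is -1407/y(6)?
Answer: -1407/2 ≈ -703.50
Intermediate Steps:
y(h) = 2 (y(h) = 2 - (h - h) = 2 - 1*0 = 2 + 0 = 2)
-1407/y(6) = -1407/2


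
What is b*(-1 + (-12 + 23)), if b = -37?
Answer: -370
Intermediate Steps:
b*(-1 + (-12 + 23)) = -37*(-1 + (-12 + 23)) = -37*(-1 + 11) = -37*10 = -370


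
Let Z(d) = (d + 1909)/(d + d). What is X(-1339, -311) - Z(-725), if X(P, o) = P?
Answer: -970183/725 ≈ -1338.2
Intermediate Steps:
Z(d) = (1909 + d)/(2*d) (Z(d) = (1909 + d)/((2*d)) = (1909 + d)*(1/(2*d)) = (1909 + d)/(2*d))
X(-1339, -311) - Z(-725) = -1339 - (1909 - 725)/(2*(-725)) = -1339 - (-1)*1184/(2*725) = -1339 - 1*(-592/725) = -1339 + 592/725 = -970183/725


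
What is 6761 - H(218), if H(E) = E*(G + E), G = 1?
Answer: -40981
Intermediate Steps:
H(E) = E*(1 + E)
6761 - H(218) = 6761 - 218*(1 + 218) = 6761 - 218*219 = 6761 - 1*47742 = 6761 - 47742 = -40981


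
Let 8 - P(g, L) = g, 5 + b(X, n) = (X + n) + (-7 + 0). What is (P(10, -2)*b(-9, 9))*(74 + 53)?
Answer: 3048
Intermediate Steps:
b(X, n) = -12 + X + n (b(X, n) = -5 + ((X + n) + (-7 + 0)) = -5 + ((X + n) - 7) = -5 + (-7 + X + n) = -12 + X + n)
P(g, L) = 8 - g
(P(10, -2)*b(-9, 9))*(74 + 53) = ((8 - 1*10)*(-12 - 9 + 9))*(74 + 53) = ((8 - 10)*(-12))*127 = -2*(-12)*127 = 24*127 = 3048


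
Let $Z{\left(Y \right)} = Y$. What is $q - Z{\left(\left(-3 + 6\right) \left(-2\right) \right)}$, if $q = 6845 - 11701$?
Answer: $-4850$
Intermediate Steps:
$q = -4856$ ($q = 6845 - 11701 = -4856$)
$q - Z{\left(\left(-3 + 6\right) \left(-2\right) \right)} = -4856 - \left(-3 + 6\right) \left(-2\right) = -4856 - 3 \left(-2\right) = -4856 - -6 = -4856 + 6 = -4850$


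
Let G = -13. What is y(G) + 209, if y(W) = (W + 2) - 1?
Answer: 197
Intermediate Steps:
y(W) = 1 + W (y(W) = (2 + W) - 1 = 1 + W)
y(G) + 209 = (1 - 13) + 209 = -12 + 209 = 197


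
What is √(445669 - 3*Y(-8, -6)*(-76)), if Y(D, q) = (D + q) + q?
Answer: √441109 ≈ 664.16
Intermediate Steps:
Y(D, q) = D + 2*q
√(445669 - 3*Y(-8, -6)*(-76)) = √(445669 - 3*(-8 + 2*(-6))*(-76)) = √(445669 - 3*(-8 - 12)*(-76)) = √(445669 - 3*(-20)*(-76)) = √(445669 + 60*(-76)) = √(445669 - 4560) = √441109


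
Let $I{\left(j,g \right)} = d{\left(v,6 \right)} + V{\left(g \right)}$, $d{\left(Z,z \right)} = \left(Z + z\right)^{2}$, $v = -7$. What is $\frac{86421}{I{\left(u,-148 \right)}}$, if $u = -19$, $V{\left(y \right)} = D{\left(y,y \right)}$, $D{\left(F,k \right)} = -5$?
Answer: $- \frac{86421}{4} \approx -21605.0$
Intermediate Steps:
$V{\left(y \right)} = -5$
$I{\left(j,g \right)} = -4$ ($I{\left(j,g \right)} = \left(-7 + 6\right)^{2} - 5 = \left(-1\right)^{2} - 5 = 1 - 5 = -4$)
$\frac{86421}{I{\left(u,-148 \right)}} = \frac{86421}{-4} = 86421 \left(- \frac{1}{4}\right) = - \frac{86421}{4}$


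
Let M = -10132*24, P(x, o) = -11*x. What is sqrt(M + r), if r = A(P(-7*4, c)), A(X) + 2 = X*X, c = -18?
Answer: I*sqrt(148306) ≈ 385.1*I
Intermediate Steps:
A(X) = -2 + X**2 (A(X) = -2 + X*X = -2 + X**2)
M = -243168
r = 94862 (r = -2 + (-(-77)*4)**2 = -2 + (-11*(-28))**2 = -2 + 308**2 = -2 + 94864 = 94862)
sqrt(M + r) = sqrt(-243168 + 94862) = sqrt(-148306) = I*sqrt(148306)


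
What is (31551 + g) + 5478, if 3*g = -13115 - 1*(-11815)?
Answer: 109787/3 ≈ 36596.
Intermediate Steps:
g = -1300/3 (g = (-13115 - 1*(-11815))/3 = (-13115 + 11815)/3 = (⅓)*(-1300) = -1300/3 ≈ -433.33)
(31551 + g) + 5478 = (31551 - 1300/3) + 5478 = 93353/3 + 5478 = 109787/3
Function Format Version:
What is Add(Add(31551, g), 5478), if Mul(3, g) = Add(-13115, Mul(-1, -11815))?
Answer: Rational(109787, 3) ≈ 36596.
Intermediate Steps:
g = Rational(-1300, 3) (g = Mul(Rational(1, 3), Add(-13115, Mul(-1, -11815))) = Mul(Rational(1, 3), Add(-13115, 11815)) = Mul(Rational(1, 3), -1300) = Rational(-1300, 3) ≈ -433.33)
Add(Add(31551, g), 5478) = Add(Add(31551, Rational(-1300, 3)), 5478) = Add(Rational(93353, 3), 5478) = Rational(109787, 3)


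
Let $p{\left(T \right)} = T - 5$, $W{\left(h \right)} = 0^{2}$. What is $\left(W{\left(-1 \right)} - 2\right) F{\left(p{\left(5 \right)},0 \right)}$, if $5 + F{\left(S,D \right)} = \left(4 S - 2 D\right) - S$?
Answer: $10$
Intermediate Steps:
$W{\left(h \right)} = 0$
$p{\left(T \right)} = -5 + T$
$F{\left(S,D \right)} = -5 - 2 D + 3 S$ ($F{\left(S,D \right)} = -5 - \left(- 3 S + 2 D\right) = -5 - 2 D + 3 S$)
$\left(W{\left(-1 \right)} - 2\right) F{\left(p{\left(5 \right)},0 \right)} = \left(0 - 2\right) \left(-5 - 0 + 3 \left(-5 + 5\right)\right) = - 2 \left(-5 + 0 + 3 \cdot 0\right) = - 2 \left(-5 + 0 + 0\right) = \left(-2\right) \left(-5\right) = 10$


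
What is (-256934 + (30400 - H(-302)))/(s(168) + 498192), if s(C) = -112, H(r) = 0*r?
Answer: -10297/22640 ≈ -0.45481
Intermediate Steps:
H(r) = 0
(-256934 + (30400 - H(-302)))/(s(168) + 498192) = (-256934 + (30400 - 1*0))/(-112 + 498192) = (-256934 + (30400 + 0))/498080 = (-256934 + 30400)*(1/498080) = -226534*1/498080 = -10297/22640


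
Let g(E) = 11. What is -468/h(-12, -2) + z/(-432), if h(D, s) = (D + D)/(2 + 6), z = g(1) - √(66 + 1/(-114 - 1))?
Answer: 67381/432 + √872735/49680 ≈ 155.99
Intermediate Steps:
z = 11 - √872735/115 (z = 11 - √(66 + 1/(-114 - 1)) = 11 - √(66 + 1/(-115)) = 11 - √(66 - 1/115) = 11 - √(7589/115) = 11 - √872735/115 ≈ 2.8765)
h(D, s) = D/4 (h(D, s) = (2*D)/8 = (2*D)*(⅛) = D/4)
-468/h(-12, -2) + z/(-432) = -468/((¼)*(-12)) + (11 - √872735/115)/(-432) = -468/(-3) + (11 - √872735/115)*(-1/432) = -468*(-⅓) + (-11/432 + √872735/49680) = 156 + (-11/432 + √872735/49680) = 67381/432 + √872735/49680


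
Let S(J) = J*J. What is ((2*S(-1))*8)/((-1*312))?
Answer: -2/39 ≈ -0.051282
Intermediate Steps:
S(J) = J**2
((2*S(-1))*8)/((-1*312)) = ((2*(-1)**2)*8)/((-1*312)) = ((2*1)*8)/(-312) = (2*8)*(-1/312) = 16*(-1/312) = -2/39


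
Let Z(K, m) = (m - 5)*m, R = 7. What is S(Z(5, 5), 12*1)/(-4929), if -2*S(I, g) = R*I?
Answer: 0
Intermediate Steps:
Z(K, m) = m*(-5 + m) (Z(K, m) = (-5 + m)*m = m*(-5 + m))
S(I, g) = -7*I/2
S(Z(5, 5), 12*1)/(-4929) = -35*(-5 + 5)/2/(-4929) = -35*0/2*(-1/4929) = -7/2*0*(-1/4929) = 0*(-1/4929) = 0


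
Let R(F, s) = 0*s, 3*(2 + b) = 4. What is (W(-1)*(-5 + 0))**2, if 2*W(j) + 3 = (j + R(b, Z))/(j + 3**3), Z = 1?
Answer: 156025/2704 ≈ 57.702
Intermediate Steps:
b = -2/3 (b = -2 + (1/3)*4 = -2 + 4/3 = -2/3 ≈ -0.66667)
R(F, s) = 0
W(j) = -3/2 + j/(2*(27 + j)) (W(j) = -3/2 + ((j + 0)/(j + 3**3))/2 = -3/2 + (j/(j + 27))/2 = -3/2 + (j/(27 + j))/2 = -3/2 + j/(2*(27 + j)))
(W(-1)*(-5 + 0))**2 = (((-81/2 - 1*(-1))/(27 - 1))*(-5 + 0))**2 = (((-81/2 + 1)/26)*(-5))**2 = (((1/26)*(-79/2))*(-5))**2 = (-79/52*(-5))**2 = (395/52)**2 = 156025/2704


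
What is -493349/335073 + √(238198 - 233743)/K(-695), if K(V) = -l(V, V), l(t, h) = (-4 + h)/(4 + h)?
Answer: -493349/335073 - 2073*√55/233 ≈ -67.454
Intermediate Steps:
l(t, h) = (-4 + h)/(4 + h)
K(V) = -(-4 + V)/(4 + V)
-493349/335073 + √(238198 - 233743)/K(-695) = -493349/335073 + √(238198 - 233743)/(((4 - 1*(-695))/(4 - 695))) = -493349*1/335073 + √4455/(((4 + 695)/(-691))) = -493349/335073 + (9*√55)/((-1/691*699)) = -493349/335073 + (9*√55)/(-699/691) = -493349/335073 + (9*√55)*(-691/699) = -493349/335073 - 2073*√55/233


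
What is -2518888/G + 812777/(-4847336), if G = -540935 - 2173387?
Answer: 384759922699/506047336392 ≈ 0.76032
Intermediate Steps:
G = -2714322
-2518888/G + 812777/(-4847336) = -2518888/(-2714322) + 812777/(-4847336) = -2518888*(-1/2714322) + 812777*(-1/4847336) = 1259444/1357161 - 812777/4847336 = 384759922699/506047336392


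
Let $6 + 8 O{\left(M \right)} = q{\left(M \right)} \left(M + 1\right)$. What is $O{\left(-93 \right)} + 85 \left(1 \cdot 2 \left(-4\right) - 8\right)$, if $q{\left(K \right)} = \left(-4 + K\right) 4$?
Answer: $\frac{12405}{4} \approx 3101.3$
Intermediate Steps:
$q{\left(K \right)} = -16 + 4 K$
$O{\left(M \right)} = - \frac{3}{4} + \frac{\left(1 + M\right) \left(-16 + 4 M\right)}{8}$ ($O{\left(M \right)} = - \frac{3}{4} + \frac{\left(-16 + 4 M\right) \left(M + 1\right)}{8} = - \frac{3}{4} + \frac{\left(-16 + 4 M\right) \left(1 + M\right)}{8} = - \frac{3}{4} + \frac{\left(1 + M\right) \left(-16 + 4 M\right)}{8}$)
$O{\left(-93 \right)} + 85 \left(1 \cdot 2 \left(-4\right) - 8\right) = \left(- \frac{11}{4} + \frac{\left(-93\right)^{2}}{2} - - \frac{279}{2}\right) + 85 \left(1 \cdot 2 \left(-4\right) - 8\right) = \left(- \frac{11}{4} + \frac{1}{2} \cdot 8649 + \frac{279}{2}\right) + 85 \left(2 \left(-4\right) - 8\right) = \left(- \frac{11}{4} + \frac{8649}{2} + \frac{279}{2}\right) + 85 \left(-8 - 8\right) = \frac{17845}{4} + 85 \left(-16\right) = \frac{17845}{4} - 1360 = \frac{12405}{4}$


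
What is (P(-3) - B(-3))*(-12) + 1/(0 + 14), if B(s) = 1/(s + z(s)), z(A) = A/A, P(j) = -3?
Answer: 421/14 ≈ 30.071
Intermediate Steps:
z(A) = 1
B(s) = 1/(1 + s) (B(s) = 1/(s + 1) = 1/(1 + s))
(P(-3) - B(-3))*(-12) + 1/(0 + 14) = (-3 - 1/(1 - 3))*(-12) + 1/(0 + 14) = (-3 - 1/(-2))*(-12) + 1/14 = (-3 - 1*(-½))*(-12) + 1/14 = (-3 + ½)*(-12) + 1/14 = -5/2*(-12) + 1/14 = 30 + 1/14 = 421/14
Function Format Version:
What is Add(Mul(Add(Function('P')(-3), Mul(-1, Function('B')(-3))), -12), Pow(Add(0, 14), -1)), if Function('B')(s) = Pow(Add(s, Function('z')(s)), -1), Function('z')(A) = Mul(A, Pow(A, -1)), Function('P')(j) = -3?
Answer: Rational(421, 14) ≈ 30.071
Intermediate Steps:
Function('z')(A) = 1
Function('B')(s) = Pow(Add(1, s), -1) (Function('B')(s) = Pow(Add(s, 1), -1) = Pow(Add(1, s), -1))
Add(Mul(Add(Function('P')(-3), Mul(-1, Function('B')(-3))), -12), Pow(Add(0, 14), -1)) = Add(Mul(Add(-3, Mul(-1, Pow(Add(1, -3), -1))), -12), Pow(Add(0, 14), -1)) = Add(Mul(Add(-3, Mul(-1, Pow(-2, -1))), -12), Pow(14, -1)) = Add(Mul(Add(-3, Mul(-1, Rational(-1, 2))), -12), Rational(1, 14)) = Add(Mul(Add(-3, Rational(1, 2)), -12), Rational(1, 14)) = Add(Mul(Rational(-5, 2), -12), Rational(1, 14)) = Add(30, Rational(1, 14)) = Rational(421, 14)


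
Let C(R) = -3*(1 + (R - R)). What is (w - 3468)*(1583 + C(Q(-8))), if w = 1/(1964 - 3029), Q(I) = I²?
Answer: -1167121036/213 ≈ -5.4794e+6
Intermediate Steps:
C(R) = -3 (C(R) = -3*(1 + 0) = -3*1 = -3)
w = -1/1065 (w = 1/(-1065) = -1/1065 ≈ -0.00093897)
(w - 3468)*(1583 + C(Q(-8))) = (-1/1065 - 3468)*(1583 - 3) = -3693421/1065*1580 = -1167121036/213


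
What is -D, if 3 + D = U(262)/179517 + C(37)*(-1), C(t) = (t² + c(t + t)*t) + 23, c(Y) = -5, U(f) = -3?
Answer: 72405191/59839 ≈ 1210.0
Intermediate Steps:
C(t) = 23 + t² - 5*t (C(t) = (t² - 5*t) + 23 = 23 + t² - 5*t)
D = -72405191/59839 (D = -3 + (-3/179517 + (23 + 37² - 5*37)*(-1)) = -3 + (-3*1/179517 + (23 + 1369 - 185)*(-1)) = -3 + (-1/59839 + 1207*(-1)) = -3 + (-1/59839 - 1207) = -3 - 72225674/59839 = -72405191/59839 ≈ -1210.0)
-D = -1*(-72405191/59839) = 72405191/59839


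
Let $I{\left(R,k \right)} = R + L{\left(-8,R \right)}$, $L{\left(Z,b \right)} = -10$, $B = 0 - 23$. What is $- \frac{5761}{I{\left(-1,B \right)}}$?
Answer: $\frac{5761}{11} \approx 523.73$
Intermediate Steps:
$B = -23$ ($B = 0 - 23 = -23$)
$I{\left(R,k \right)} = -10 + R$ ($I{\left(R,k \right)} = R - 10 = -10 + R$)
$- \frac{5761}{I{\left(-1,B \right)}} = - \frac{5761}{-10 - 1} = - \frac{5761}{-11} = \left(-5761\right) \left(- \frac{1}{11}\right) = \frac{5761}{11}$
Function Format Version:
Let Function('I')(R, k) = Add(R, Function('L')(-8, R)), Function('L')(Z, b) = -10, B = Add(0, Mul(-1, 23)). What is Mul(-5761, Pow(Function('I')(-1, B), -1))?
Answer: Rational(5761, 11) ≈ 523.73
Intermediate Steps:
B = -23 (B = Add(0, -23) = -23)
Function('I')(R, k) = Add(-10, R) (Function('I')(R, k) = Add(R, -10) = Add(-10, R))
Mul(-5761, Pow(Function('I')(-1, B), -1)) = Mul(-5761, Pow(Add(-10, -1), -1)) = Mul(-5761, Pow(-11, -1)) = Mul(-5761, Rational(-1, 11)) = Rational(5761, 11)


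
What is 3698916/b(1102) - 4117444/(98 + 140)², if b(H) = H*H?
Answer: -299419941592/4299293761 ≈ -69.644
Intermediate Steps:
b(H) = H²
3698916/b(1102) - 4117444/(98 + 140)² = 3698916/(1102²) - 4117444/(98 + 140)² = 3698916/1214404 - 4117444/(238²) = 3698916*(1/1214404) - 4117444/56644 = 924729/303601 - 4117444*1/56644 = 924729/303601 - 1029361/14161 = -299419941592/4299293761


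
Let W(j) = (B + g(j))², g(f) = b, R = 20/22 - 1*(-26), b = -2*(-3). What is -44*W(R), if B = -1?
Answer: -1100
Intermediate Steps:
b = 6
R = 296/11 (R = 20*(1/22) + 26 = 10/11 + 26 = 296/11 ≈ 26.909)
g(f) = 6
W(j) = 25 (W(j) = (-1 + 6)² = 5² = 25)
-44*W(R) = -44*25 = -1100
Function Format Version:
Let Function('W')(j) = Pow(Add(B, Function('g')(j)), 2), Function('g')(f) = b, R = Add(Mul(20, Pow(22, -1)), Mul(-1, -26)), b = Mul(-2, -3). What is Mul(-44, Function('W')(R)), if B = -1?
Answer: -1100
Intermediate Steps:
b = 6
R = Rational(296, 11) (R = Add(Mul(20, Rational(1, 22)), 26) = Add(Rational(10, 11), 26) = Rational(296, 11) ≈ 26.909)
Function('g')(f) = 6
Function('W')(j) = 25 (Function('W')(j) = Pow(Add(-1, 6), 2) = Pow(5, 2) = 25)
Mul(-44, Function('W')(R)) = Mul(-44, 25) = -1100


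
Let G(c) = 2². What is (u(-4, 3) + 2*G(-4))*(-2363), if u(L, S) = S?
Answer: -25993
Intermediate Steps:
G(c) = 4
(u(-4, 3) + 2*G(-4))*(-2363) = (3 + 2*4)*(-2363) = (3 + 8)*(-2363) = 11*(-2363) = -25993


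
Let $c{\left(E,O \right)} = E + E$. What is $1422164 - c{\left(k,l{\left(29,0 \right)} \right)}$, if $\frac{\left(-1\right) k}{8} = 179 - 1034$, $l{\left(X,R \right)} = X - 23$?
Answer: $1408484$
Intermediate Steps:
$l{\left(X,R \right)} = -23 + X$ ($l{\left(X,R \right)} = X - 23 = -23 + X$)
$k = 6840$ ($k = - 8 \left(179 - 1034\right) = \left(-8\right) \left(-855\right) = 6840$)
$c{\left(E,O \right)} = 2 E$
$1422164 - c{\left(k,l{\left(29,0 \right)} \right)} = 1422164 - 2 \cdot 6840 = 1422164 - 13680 = 1408484$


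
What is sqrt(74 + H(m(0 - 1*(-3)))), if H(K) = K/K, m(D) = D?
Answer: 5*sqrt(3) ≈ 8.6602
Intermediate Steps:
H(K) = 1
sqrt(74 + H(m(0 - 1*(-3)))) = sqrt(74 + 1) = sqrt(75) = 5*sqrt(3)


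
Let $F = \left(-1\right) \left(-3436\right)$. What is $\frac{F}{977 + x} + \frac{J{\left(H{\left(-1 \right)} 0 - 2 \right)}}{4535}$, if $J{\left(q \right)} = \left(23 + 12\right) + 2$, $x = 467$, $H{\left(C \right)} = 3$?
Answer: $\frac{3908922}{1637135} \approx 2.3877$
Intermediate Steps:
$F = 3436$
$J{\left(q \right)} = 37$ ($J{\left(q \right)} = 35 + 2 = 37$)
$\frac{F}{977 + x} + \frac{J{\left(H{\left(-1 \right)} 0 - 2 \right)}}{4535} = \frac{3436}{977 + 467} + \frac{37}{4535} = \frac{3436}{1444} + 37 \cdot \frac{1}{4535} = 3436 \cdot \frac{1}{1444} + \frac{37}{4535} = \frac{859}{361} + \frac{37}{4535} = \frac{3908922}{1637135}$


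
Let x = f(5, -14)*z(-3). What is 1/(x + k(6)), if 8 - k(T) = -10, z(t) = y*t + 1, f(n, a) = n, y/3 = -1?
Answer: 1/68 ≈ 0.014706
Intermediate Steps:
y = -3 (y = 3*(-1) = -3)
z(t) = 1 - 3*t (z(t) = -3*t + 1 = 1 - 3*t)
k(T) = 18 (k(T) = 8 - 1*(-10) = 8 + 10 = 18)
x = 50 (x = 5*(1 - 3*(-3)) = 5*(1 + 9) = 5*10 = 50)
1/(x + k(6)) = 1/(50 + 18) = 1/68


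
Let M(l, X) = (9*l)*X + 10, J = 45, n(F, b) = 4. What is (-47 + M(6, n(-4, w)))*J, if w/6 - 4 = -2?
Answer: 8055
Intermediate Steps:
w = 12 (w = 24 + 6*(-2) = 24 - 12 = 12)
M(l, X) = 10 + 9*X*l (M(l, X) = 9*X*l + 10 = 10 + 9*X*l)
(-47 + M(6, n(-4, w)))*J = (-47 + (10 + 9*4*6))*45 = (-47 + (10 + 216))*45 = (-47 + 226)*45 = 179*45 = 8055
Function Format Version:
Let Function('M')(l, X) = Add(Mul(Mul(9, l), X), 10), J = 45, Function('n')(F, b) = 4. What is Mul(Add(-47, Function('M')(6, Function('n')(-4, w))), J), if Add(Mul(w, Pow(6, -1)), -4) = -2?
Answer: 8055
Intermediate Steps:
w = 12 (w = Add(24, Mul(6, -2)) = Add(24, -12) = 12)
Function('M')(l, X) = Add(10, Mul(9, X, l)) (Function('M')(l, X) = Add(Mul(9, X, l), 10) = Add(10, Mul(9, X, l)))
Mul(Add(-47, Function('M')(6, Function('n')(-4, w))), J) = Mul(Add(-47, Add(10, Mul(9, 4, 6))), 45) = Mul(Add(-47, Add(10, 216)), 45) = Mul(Add(-47, 226), 45) = Mul(179, 45) = 8055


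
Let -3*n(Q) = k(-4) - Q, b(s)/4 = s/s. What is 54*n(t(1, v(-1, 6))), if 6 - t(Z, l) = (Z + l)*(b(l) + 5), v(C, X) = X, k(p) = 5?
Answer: -1116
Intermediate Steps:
b(s) = 4 (b(s) = 4*(s/s) = 4*1 = 4)
t(Z, l) = 6 - 9*Z - 9*l (t(Z, l) = 6 - (Z + l)*(4 + 5) = 6 - (Z + l)*9 = 6 - (9*Z + 9*l) = 6 + (-9*Z - 9*l) = 6 - 9*Z - 9*l)
n(Q) = -5/3 + Q/3 (n(Q) = -(5 - Q)/3 = -5/3 + Q/3)
54*n(t(1, v(-1, 6))) = 54*(-5/3 + (6 - 9*1 - 9*6)/3) = 54*(-5/3 + (6 - 9 - 54)/3) = 54*(-5/3 + (1/3)*(-57)) = 54*(-5/3 - 19) = 54*(-62/3) = -1116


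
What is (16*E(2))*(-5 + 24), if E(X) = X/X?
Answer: 304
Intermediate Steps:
E(X) = 1
(16*E(2))*(-5 + 24) = (16*1)*(-5 + 24) = 16*19 = 304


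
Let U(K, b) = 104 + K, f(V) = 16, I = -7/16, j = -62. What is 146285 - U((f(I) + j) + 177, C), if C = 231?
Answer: 146050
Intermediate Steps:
I = -7/16 (I = -7*1/16 = -7/16 ≈ -0.43750)
146285 - U((f(I) + j) + 177, C) = 146285 - (104 + ((16 - 62) + 177)) = 146285 - (104 + (-46 + 177)) = 146285 - (104 + 131) = 146285 - 1*235 = 146285 - 235 = 146050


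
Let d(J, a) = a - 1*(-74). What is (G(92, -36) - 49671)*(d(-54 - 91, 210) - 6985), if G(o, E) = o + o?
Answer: 331612387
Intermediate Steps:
G(o, E) = 2*o
d(J, a) = 74 + a (d(J, a) = a + 74 = 74 + a)
(G(92, -36) - 49671)*(d(-54 - 91, 210) - 6985) = (2*92 - 49671)*((74 + 210) - 6985) = (184 - 49671)*(284 - 6985) = -49487*(-6701) = 331612387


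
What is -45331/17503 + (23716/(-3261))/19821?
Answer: -2930442355159/1131328826343 ≈ -2.5903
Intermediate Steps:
-45331/17503 + (23716/(-3261))/19821 = -45331*1/17503 + (23716*(-1/3261))*(1/19821) = -45331/17503 - 23716/3261*1/19821 = -45331/17503 - 23716/64636281 = -2930442355159/1131328826343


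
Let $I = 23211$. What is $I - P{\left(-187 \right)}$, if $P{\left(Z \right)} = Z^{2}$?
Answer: $-11758$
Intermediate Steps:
$I - P{\left(-187 \right)} = 23211 - \left(-187\right)^{2} = 23211 - 34969 = -11758$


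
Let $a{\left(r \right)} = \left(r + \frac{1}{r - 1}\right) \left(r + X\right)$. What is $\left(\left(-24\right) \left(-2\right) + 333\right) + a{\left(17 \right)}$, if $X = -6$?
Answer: $\frac{9099}{16} \approx 568.69$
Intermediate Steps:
$a{\left(r \right)} = \left(-6 + r\right) \left(r + \frac{1}{-1 + r}\right)$ ($a{\left(r \right)} = \left(r + \frac{1}{r - 1}\right) \left(r - 6\right) = \left(r + \frac{1}{-1 + r}\right) \left(-6 + r\right) = \left(-6 + r\right) \left(r + \frac{1}{-1 + r}\right)$)
$\left(\left(-24\right) \left(-2\right) + 333\right) + a{\left(17 \right)} = \left(\left(-24\right) \left(-2\right) + 333\right) + \frac{-6 + 17^{3} - 7 \cdot 17^{2} + 7 \cdot 17}{-1 + 17} = \left(48 + 333\right) + \frac{-6 + 4913 - 2023 + 119}{16} = 381 + \frac{-6 + 4913 - 2023 + 119}{16} = 381 + \frac{1}{16} \cdot 3003 = 381 + \frac{3003}{16} = \frac{9099}{16}$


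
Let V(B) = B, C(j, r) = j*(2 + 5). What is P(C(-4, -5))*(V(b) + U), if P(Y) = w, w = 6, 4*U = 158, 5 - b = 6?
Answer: 231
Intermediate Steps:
b = -1 (b = 5 - 1*6 = 5 - 6 = -1)
C(j, r) = 7*j (C(j, r) = j*7 = 7*j)
U = 79/2 (U = (¼)*158 = 79/2 ≈ 39.500)
P(Y) = 6
P(C(-4, -5))*(V(b) + U) = 6*(-1 + 79/2) = 6*(77/2) = 231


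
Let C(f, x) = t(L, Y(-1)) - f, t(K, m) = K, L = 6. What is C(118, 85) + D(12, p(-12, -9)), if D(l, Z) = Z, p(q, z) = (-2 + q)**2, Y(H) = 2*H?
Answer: 84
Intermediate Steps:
C(f, x) = 6 - f
C(118, 85) + D(12, p(-12, -9)) = (6 - 1*118) + (-2 - 12)**2 = (6 - 118) + (-14)**2 = -112 + 196 = 84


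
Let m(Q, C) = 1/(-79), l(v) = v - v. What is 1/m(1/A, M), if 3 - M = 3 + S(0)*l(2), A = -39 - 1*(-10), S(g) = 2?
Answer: -79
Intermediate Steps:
l(v) = 0
A = -29 (A = -39 + 10 = -29)
M = 0 (M = 3 - (3 + 2*0) = 3 - (3 + 0) = 3 - 1*3 = 3 - 3 = 0)
m(Q, C) = -1/79
1/m(1/A, M) = 1/(-1/79) = -79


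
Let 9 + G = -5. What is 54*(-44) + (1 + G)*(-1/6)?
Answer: -14243/6 ≈ -2373.8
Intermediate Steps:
G = -14 (G = -9 - 5 = -14)
54*(-44) + (1 + G)*(-1/6) = 54*(-44) + (1 - 14)*(-1/6) = -2376 - (-13)/6 = -2376 - 13*(-1/6) = -2376 + 13/6 = -14243/6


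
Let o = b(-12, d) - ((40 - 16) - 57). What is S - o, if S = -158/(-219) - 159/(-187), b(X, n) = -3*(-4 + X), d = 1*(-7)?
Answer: -3252826/40953 ≈ -79.428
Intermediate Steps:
d = -7
b(X, n) = 12 - 3*X
o = 81 (o = (12 - 3*(-12)) - ((40 - 16) - 57) = (12 + 36) - (24 - 57) = 48 - 1*(-33) = 48 + 33 = 81)
S = 64367/40953 (S = -158*(-1/219) - 159*(-1/187) = 158/219 + 159/187 = 64367/40953 ≈ 1.5717)
S - o = 64367/40953 - 1*81 = 64367/40953 - 81 = -3252826/40953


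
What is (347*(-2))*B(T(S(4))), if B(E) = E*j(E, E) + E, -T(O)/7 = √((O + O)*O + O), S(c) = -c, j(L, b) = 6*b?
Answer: -5713008 + 9716*√7 ≈ -5.6873e+6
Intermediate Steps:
T(O) = -7*√(O + 2*O²) (T(O) = -7*√((O + O)*O + O) = -7*√((2*O)*O + O) = -7*√(2*O² + O) = -7*√(O + 2*O²))
B(E) = E + 6*E² (B(E) = E*(6*E) + E = 6*E² + E = E + 6*E²)
(347*(-2))*B(T(S(4))) = (347*(-2))*((-7*√28)*(1 + 6*(-7*√28))) = -694*(-7*2*√7)*(1 + 6*(-7*2*√7)) = -694*(-14*√7)*(1 + 6*(-14*√7)) = -694*(-14*√7)*(1 - 84*√7) = -(-9716)*√7*(1 - 84*√7) = 9716*√7*(1 - 84*√7)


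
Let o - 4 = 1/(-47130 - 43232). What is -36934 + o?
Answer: -3337068661/90362 ≈ -36930.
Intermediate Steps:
o = 361447/90362 (o = 4 + 1/(-47130 - 43232) = 4 + 1/(-90362) = 4 - 1/90362 = 361447/90362 ≈ 4.0000)
-36934 + o = -36934 + 361447/90362 = -3337068661/90362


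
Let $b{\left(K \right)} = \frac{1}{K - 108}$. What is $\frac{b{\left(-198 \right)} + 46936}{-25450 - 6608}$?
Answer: $- \frac{14362415}{9809748} \approx -1.4641$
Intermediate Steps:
$b{\left(K \right)} = \frac{1}{-108 + K}$
$\frac{b{\left(-198 \right)} + 46936}{-25450 - 6608} = \frac{\frac{1}{-108 - 198} + 46936}{-25450 - 6608} = \frac{\frac{1}{-306} + 46936}{-32058} = \left(- \frac{1}{306} + 46936\right) \left(- \frac{1}{32058}\right) = \frac{14362415}{306} \left(- \frac{1}{32058}\right) = - \frac{14362415}{9809748}$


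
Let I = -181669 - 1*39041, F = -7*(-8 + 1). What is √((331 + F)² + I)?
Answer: I*√76310 ≈ 276.24*I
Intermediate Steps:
F = 49 (F = -7*(-7) = 49)
I = -220710 (I = -181669 - 39041 = -220710)
√((331 + F)² + I) = √((331 + 49)² - 220710) = √(380² - 220710) = √(144400 - 220710) = √(-76310) = I*√76310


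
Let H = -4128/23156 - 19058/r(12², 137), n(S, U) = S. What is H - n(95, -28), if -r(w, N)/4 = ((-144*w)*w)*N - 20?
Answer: -450795389543853/4736326248584 ≈ -95.178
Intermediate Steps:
r(w, N) = 80 + 576*N*w² (r(w, N) = -4*(((-144*w)*w)*N - 20) = -4*((-144*w²)*N - 20) = -4*(-144*N*w² - 20) = -4*(-20 - 144*N*w²) = 80 + 576*N*w²)
H = -844395928373/4736326248584 (H = -4128/23156 - 19058/(80 + 576*137*(12²)²) = -4128*1/23156 - 19058/(80 + 576*137*144²) = -1032/5789 - 19058/(80 + 576*137*20736) = -1032/5789 - 19058/(80 + 1636319232) = -1032/5789 - 19058/1636319312 = -1032/5789 - 19058*1/1636319312 = -1032/5789 - 9529/818159656 = -844395928373/4736326248584 ≈ -0.17828)
H - n(95, -28) = -844395928373/4736326248584 - 1*95 = -844395928373/4736326248584 - 95 = -450795389543853/4736326248584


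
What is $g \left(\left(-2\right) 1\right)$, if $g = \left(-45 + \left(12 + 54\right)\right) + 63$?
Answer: $-168$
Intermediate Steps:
$g = 84$ ($g = \left(-45 + 66\right) + 63 = 21 + 63 = 84$)
$g \left(\left(-2\right) 1\right) = 84 \left(\left(-2\right) 1\right) = 84 \left(-2\right) = -168$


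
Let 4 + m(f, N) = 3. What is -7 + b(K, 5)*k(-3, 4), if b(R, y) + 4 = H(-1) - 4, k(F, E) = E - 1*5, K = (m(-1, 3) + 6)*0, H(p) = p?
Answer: 2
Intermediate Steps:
m(f, N) = -1 (m(f, N) = -4 + 3 = -1)
K = 0 (K = (-1 + 6)*0 = 5*0 = 0)
k(F, E) = -5 + E (k(F, E) = E - 5 = -5 + E)
b(R, y) = -9 (b(R, y) = -4 + (-1 - 4) = -4 - 5 = -9)
-7 + b(K, 5)*k(-3, 4) = -7 - 9*(-5 + 4) = -7 - 9*(-1) = -7 + 9 = 2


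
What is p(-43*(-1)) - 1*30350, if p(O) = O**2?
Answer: -28501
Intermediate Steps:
p(-43*(-1)) - 1*30350 = (-43*(-1))**2 - 1*30350 = 43**2 - 30350 = 1849 - 30350 = -28501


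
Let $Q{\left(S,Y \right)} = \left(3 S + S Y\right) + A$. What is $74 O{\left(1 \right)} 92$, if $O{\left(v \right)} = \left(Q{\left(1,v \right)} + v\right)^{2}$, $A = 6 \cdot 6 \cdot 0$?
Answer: $170200$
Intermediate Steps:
$A = 0$ ($A = 36 \cdot 0 = 0$)
$Q{\left(S,Y \right)} = 3 S + S Y$ ($Q{\left(S,Y \right)} = \left(3 S + S Y\right) + 0 = 3 S + S Y$)
$O{\left(v \right)} = \left(3 + 2 v\right)^{2}$ ($O{\left(v \right)} = \left(1 \left(3 + v\right) + v\right)^{2} = \left(\left(3 + v\right) + v\right)^{2} = \left(3 + 2 v\right)^{2}$)
$74 O{\left(1 \right)} 92 = 74 \left(3 + 2 \cdot 1\right)^{2} \cdot 92 = 74 \left(3 + 2\right)^{2} \cdot 92 = 74 \cdot 5^{2} \cdot 92 = 74 \cdot 25 \cdot 92 = 1850 \cdot 92 = 170200$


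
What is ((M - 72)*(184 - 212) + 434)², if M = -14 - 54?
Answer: 18957316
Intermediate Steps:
M = -68
((M - 72)*(184 - 212) + 434)² = ((-68 - 72)*(184 - 212) + 434)² = (-140*(-28) + 434)² = (3920 + 434)² = 4354² = 18957316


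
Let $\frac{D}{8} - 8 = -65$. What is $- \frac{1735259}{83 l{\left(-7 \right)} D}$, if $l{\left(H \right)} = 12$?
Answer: $\frac{1735259}{454176} \approx 3.8207$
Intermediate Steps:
$D = -456$ ($D = 64 + 8 \left(-65\right) = 64 - 520 = -456$)
$- \frac{1735259}{83 l{\left(-7 \right)} D} = - \frac{1735259}{83 \cdot 12 \left(-456\right)} = - \frac{1735259}{996 \left(-456\right)} = - \frac{1735259}{-454176} = \left(-1735259\right) \left(- \frac{1}{454176}\right) = \frac{1735259}{454176}$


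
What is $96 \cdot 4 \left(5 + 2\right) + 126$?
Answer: $2814$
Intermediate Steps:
$96 \cdot 4 \left(5 + 2\right) + 126 = 96 \cdot 4 \cdot 7 + 126 = 96 \cdot 28 + 126 = 2688 + 126 = 2814$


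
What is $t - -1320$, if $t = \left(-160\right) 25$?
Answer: $-2680$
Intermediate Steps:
$t = -4000$
$t - -1320 = -4000 - -1320 = -4000 + 1320 = -2680$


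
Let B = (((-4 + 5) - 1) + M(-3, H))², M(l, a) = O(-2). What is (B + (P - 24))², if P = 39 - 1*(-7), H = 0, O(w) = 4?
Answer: 1444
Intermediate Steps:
P = 46 (P = 39 + 7 = 46)
M(l, a) = 4
B = 16 (B = (((-4 + 5) - 1) + 4)² = ((1 - 1) + 4)² = (0 + 4)² = 4² = 16)
(B + (P - 24))² = (16 + (46 - 24))² = (16 + 22)² = 38² = 1444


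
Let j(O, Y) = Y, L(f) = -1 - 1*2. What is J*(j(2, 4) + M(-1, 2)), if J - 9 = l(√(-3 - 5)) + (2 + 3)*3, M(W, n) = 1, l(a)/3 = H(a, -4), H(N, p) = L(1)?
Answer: 75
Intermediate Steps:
L(f) = -3 (L(f) = -1 - 2 = -3)
H(N, p) = -3
l(a) = -9 (l(a) = 3*(-3) = -9)
J = 15 (J = 9 + (-9 + (2 + 3)*3) = 9 + (-9 + 5*3) = 9 + (-9 + 15) = 9 + 6 = 15)
J*(j(2, 4) + M(-1, 2)) = 15*(4 + 1) = 15*5 = 75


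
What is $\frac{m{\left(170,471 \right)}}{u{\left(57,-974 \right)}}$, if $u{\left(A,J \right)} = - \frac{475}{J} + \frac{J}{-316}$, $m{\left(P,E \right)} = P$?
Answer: $\frac{6540410}{137347} \approx 47.62$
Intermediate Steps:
$u{\left(A,J \right)} = - \frac{475}{J} - \frac{J}{316}$ ($u{\left(A,J \right)} = - \frac{475}{J} + J \left(- \frac{1}{316}\right) = - \frac{475}{J} - \frac{J}{316}$)
$\frac{m{\left(170,471 \right)}}{u{\left(57,-974 \right)}} = \frac{170}{- \frac{475}{-974} - - \frac{487}{158}} = \frac{170}{\left(-475\right) \left(- \frac{1}{974}\right) + \frac{487}{158}} = \frac{170}{\frac{475}{974} + \frac{487}{158}} = \frac{170}{\frac{137347}{38473}} = 170 \cdot \frac{38473}{137347} = \frac{6540410}{137347}$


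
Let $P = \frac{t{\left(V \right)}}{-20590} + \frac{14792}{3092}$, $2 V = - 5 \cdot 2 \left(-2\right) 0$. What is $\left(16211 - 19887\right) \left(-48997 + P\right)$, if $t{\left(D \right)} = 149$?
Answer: $\frac{1433205598160186}{7958035} \approx 1.801 \cdot 10^{8}$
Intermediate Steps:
$V = 0$ ($V = \frac{- 5 \cdot 2 \left(-2\right) 0}{2} = \frac{\left(-5\right) \left(-4\right) 0}{2} = \frac{20 \cdot 0}{2} = \frac{1}{2} \cdot 0 = 0$)
$P = \frac{76026643}{15916070}$ ($P = \frac{149}{-20590} + \frac{14792}{3092} = 149 \left(- \frac{1}{20590}\right) + 14792 \cdot \frac{1}{3092} = - \frac{149}{20590} + \frac{3698}{773} = \frac{76026643}{15916070} \approx 4.7767$)
$\left(16211 - 19887\right) \left(-48997 + P\right) = \left(16211 - 19887\right) \left(-48997 + \frac{76026643}{15916070}\right) = \left(-3676\right) \left(- \frac{779763655147}{15916070}\right) = \frac{1433205598160186}{7958035}$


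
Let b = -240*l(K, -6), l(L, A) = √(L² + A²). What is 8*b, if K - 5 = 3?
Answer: -19200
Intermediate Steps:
K = 8 (K = 5 + 3 = 8)
l(L, A) = √(A² + L²)
b = -2400 (b = -240*√((-6)² + 8²) = -240*√(36 + 64) = -240*√100 = -240*10 = -2400)
8*b = 8*(-2400) = -19200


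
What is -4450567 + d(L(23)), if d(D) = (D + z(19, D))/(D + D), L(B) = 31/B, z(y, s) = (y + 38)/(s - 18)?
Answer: -52841591131/11873 ≈ -4.4506e+6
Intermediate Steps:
z(y, s) = (38 + y)/(-18 + s)
d(D) = (D + 57/(-18 + D))/(2*D) (d(D) = (D + (38 + 19)/(-18 + D))/(D + D) = (D + 57/(-18 + D))/((2*D)) = (D + 57/(-18 + D))*(1/(2*D)) = (D + 57/(-18 + D))/(2*D))
-4450567 + d(L(23)) = -4450567 + (57 + (31/23)*(-18 + 31/23))/(2*((31/23))*(-18 + 31/23)) = -4450567 + (57 + (31*(1/23))*(-18 + 31*(1/23)))/(2*((31*(1/23)))*(-18 + 31*(1/23))) = -4450567 + (57 + 31*(-18 + 31/23)/23)/(2*(31/23)*(-18 + 31/23)) = -4450567 + (1/2)*(23/31)*(57 + (31/23)*(-383/23))/(-383/23) = -4450567 + (1/2)*(23/31)*(-23/383)*(57 - 11873/529) = -4450567 + (1/2)*(23/31)*(-23/383)*(18280/529) = -4450567 - 9140/11873 = -52841591131/11873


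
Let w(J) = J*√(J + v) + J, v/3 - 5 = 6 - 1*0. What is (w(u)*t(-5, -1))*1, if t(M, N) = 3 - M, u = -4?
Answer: -32 - 32*√29 ≈ -204.33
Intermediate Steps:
v = 33 (v = 15 + 3*(6 - 1*0) = 15 + 3*(6 + 0) = 15 + 3*6 = 15 + 18 = 33)
w(J) = J + J*√(33 + J) (w(J) = J*√(J + 33) + J = J*√(33 + J) + J = J + J*√(33 + J))
(w(u)*t(-5, -1))*1 = ((-4*(1 + √(33 - 4)))*(3 - 1*(-5)))*1 = ((-4*(1 + √29))*(3 + 5))*1 = ((-4 - 4*√29)*8)*1 = (-32 - 32*√29)*1 = -32 - 32*√29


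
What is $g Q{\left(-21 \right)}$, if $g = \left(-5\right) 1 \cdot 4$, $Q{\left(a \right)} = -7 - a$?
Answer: $-280$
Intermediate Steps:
$g = -20$ ($g = \left(-5\right) 4 = -20$)
$g Q{\left(-21 \right)} = - 20 \left(-7 - -21\right) = - 20 \left(-7 + 21\right) = \left(-20\right) 14 = -280$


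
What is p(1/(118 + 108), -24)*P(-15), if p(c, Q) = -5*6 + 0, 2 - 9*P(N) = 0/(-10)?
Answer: -20/3 ≈ -6.6667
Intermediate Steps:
P(N) = 2/9 (P(N) = 2/9 - 0/(-10) = 2/9 - 0*(-1)/10 = 2/9 - ⅑*0 = 2/9 + 0 = 2/9)
p(c, Q) = -30 (p(c, Q) = -30 + 0 = -30)
p(1/(118 + 108), -24)*P(-15) = -30*2/9 = -20/3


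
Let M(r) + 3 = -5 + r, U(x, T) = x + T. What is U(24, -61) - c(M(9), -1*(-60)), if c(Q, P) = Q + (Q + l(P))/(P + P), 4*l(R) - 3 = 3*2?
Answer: -18253/480 ≈ -38.027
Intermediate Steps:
U(x, T) = T + x
l(R) = 9/4 (l(R) = ¾ + (3*2)/4 = ¾ + (¼)*6 = ¾ + 3/2 = 9/4)
M(r) = -8 + r (M(r) = -3 + (-5 + r) = -8 + r)
c(Q, P) = Q + (9/4 + Q)/(2*P) (c(Q, P) = Q + (Q + 9/4)/(P + P) = Q + (9/4 + Q)/((2*P)) = Q + (9/4 + Q)*(1/(2*P)) = Q + (9/4 + Q)/(2*P))
U(24, -61) - c(M(9), -1*(-60)) = (-61 + 24) - (9/8 + (-8 + 9)/2 + (-1*(-60))*(-8 + 9))/((-1*(-60))) = -37 - (9/8 + (½)*1 + 60*1)/60 = -37 - (9/8 + ½ + 60)/60 = -37 - 493/(60*8) = -37 - 1*493/480 = -37 - 493/480 = -18253/480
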